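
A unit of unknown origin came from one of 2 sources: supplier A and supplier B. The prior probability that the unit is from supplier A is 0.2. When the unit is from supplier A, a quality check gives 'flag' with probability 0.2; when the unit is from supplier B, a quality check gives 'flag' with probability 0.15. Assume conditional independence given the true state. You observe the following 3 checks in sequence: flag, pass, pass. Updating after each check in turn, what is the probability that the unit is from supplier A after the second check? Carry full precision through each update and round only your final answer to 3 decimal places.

0.239

Apply Bayes' rule sequentially, carrying P(supplier A) forward.
After 'flag': P(supplier A) = 0.2·0.2000 / (0.2·0.2000 + 0.15·0.8000) ≈ 0.2500
After 'pass': P(supplier A) = 0.8·0.2500 / (0.8·0.2500 + 0.85·0.7500) ≈ 0.2388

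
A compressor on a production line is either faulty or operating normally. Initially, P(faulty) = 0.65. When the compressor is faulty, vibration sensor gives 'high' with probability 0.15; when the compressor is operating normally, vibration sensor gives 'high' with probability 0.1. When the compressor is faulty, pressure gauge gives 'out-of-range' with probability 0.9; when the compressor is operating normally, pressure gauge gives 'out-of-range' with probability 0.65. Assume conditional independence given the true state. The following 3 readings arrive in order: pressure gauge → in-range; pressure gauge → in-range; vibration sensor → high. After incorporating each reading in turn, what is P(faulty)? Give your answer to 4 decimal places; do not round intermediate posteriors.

After pressure gauge='in-range': P(faulty) = 0.1·0.6500 / (0.1·0.6500 + 0.35·0.3500) ≈ 0.3467
After pressure gauge='in-range': P(faulty) = 0.1·0.3467 / (0.1·0.3467 + 0.35·0.6533) ≈ 0.1316
After vibration sensor='high': P(faulty) = 0.15·0.1316 / (0.15·0.1316 + 0.1·0.8684) ≈ 0.1853

0.1853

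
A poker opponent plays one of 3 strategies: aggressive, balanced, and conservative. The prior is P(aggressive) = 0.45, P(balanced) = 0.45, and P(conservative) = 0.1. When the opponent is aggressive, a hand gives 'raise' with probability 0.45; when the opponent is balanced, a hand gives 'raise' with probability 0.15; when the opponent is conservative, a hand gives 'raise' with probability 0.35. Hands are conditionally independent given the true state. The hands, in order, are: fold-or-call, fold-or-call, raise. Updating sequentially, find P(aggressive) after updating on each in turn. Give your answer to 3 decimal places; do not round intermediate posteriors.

0.491

Apply Bayes' rule sequentially, carrying P(aggressive) forward.
After 'fold-or-call': normaliser = 0.55·0.4500 + 0.85·0.4500 + 0.65·0.1000; P(aggressive) ≈ 0.3561, P(balanced) ≈ 0.5504, P(conservative) ≈ 0.0935
After 'fold-or-call': normaliser = 0.55·0.3561 + 0.85·0.5504 + 0.65·0.0935; P(aggressive) ≈ 0.2704, P(balanced) ≈ 0.6457, P(conservative) ≈ 0.0839
After 'raise': normaliser = 0.45·0.2704 + 0.15·0.6457 + 0.35·0.0839; P(aggressive) ≈ 0.4908, P(balanced) ≈ 0.3907, P(conservative) ≈ 0.1185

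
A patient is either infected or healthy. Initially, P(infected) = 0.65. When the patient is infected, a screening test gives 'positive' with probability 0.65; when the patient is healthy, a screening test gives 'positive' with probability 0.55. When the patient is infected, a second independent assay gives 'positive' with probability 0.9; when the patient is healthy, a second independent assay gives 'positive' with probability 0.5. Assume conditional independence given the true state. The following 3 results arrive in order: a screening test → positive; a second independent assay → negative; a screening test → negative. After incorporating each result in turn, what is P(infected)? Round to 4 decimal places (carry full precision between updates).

0.2545

After a screening test='positive': P(infected) = 0.65·0.6500 / (0.65·0.6500 + 0.55·0.3500) ≈ 0.6870
After a second independent assay='negative': P(infected) = 0.1·0.6870 / (0.1·0.6870 + 0.5·0.3130) ≈ 0.3051
After a screening test='negative': P(infected) = 0.35·0.3051 / (0.35·0.3051 + 0.45·0.6949) ≈ 0.2545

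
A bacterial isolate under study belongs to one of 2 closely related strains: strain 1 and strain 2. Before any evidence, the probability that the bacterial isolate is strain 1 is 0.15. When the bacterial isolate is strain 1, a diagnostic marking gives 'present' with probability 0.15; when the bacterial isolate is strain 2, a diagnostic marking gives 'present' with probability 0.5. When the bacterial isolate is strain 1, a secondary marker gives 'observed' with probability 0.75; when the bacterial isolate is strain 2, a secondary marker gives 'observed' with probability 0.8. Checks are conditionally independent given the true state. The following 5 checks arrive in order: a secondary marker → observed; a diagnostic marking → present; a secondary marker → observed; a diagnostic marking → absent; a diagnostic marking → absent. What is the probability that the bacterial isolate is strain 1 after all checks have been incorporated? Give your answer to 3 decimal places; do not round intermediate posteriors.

0.119

After a secondary marker='observed': P(strain 1) = 0.75·0.1500 / (0.75·0.1500 + 0.8·0.8500) ≈ 0.1420
After a diagnostic marking='present': P(strain 1) = 0.15·0.1420 / (0.15·0.1420 + 0.5·0.8580) ≈ 0.0473
After a secondary marker='observed': P(strain 1) = 0.75·0.0473 / (0.75·0.0473 + 0.8·0.9527) ≈ 0.0445
After a diagnostic marking='absent': P(strain 1) = 0.85·0.0445 / (0.85·0.0445 + 0.5·0.9555) ≈ 0.0733
After a diagnostic marking='absent': P(strain 1) = 0.85·0.0733 / (0.85·0.0733 + 0.5·0.9267) ≈ 0.1185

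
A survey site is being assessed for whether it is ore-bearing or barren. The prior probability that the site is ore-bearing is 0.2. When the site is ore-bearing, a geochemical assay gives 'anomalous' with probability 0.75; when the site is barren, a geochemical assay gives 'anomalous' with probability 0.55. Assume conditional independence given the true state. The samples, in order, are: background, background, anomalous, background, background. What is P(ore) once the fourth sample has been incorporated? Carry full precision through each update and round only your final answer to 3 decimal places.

After 'background': P(ore) = 0.25·0.2000 / (0.25·0.2000 + 0.45·0.8000) ≈ 0.1220
After 'background': P(ore) = 0.25·0.1220 / (0.25·0.1220 + 0.45·0.8780) ≈ 0.0716
After 'anomalous': P(ore) = 0.75·0.0716 / (0.75·0.0716 + 0.55·0.9284) ≈ 0.0952
After 'background': P(ore) = 0.25·0.0952 / (0.25·0.0952 + 0.45·0.9048) ≈ 0.0552

0.055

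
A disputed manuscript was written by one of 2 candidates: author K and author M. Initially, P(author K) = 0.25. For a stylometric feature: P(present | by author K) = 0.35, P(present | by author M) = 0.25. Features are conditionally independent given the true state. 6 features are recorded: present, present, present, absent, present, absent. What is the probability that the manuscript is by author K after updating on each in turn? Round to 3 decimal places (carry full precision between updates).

Each posterior becomes the prior for the next update.
After 'present': P(author K) = 0.35·0.2500 / (0.35·0.2500 + 0.25·0.7500) ≈ 0.3182
After 'present': P(author K) = 0.35·0.3182 / (0.35·0.3182 + 0.25·0.6818) ≈ 0.3952
After 'present': P(author K) = 0.35·0.3952 / (0.35·0.3952 + 0.25·0.6048) ≈ 0.4777
After 'absent': P(author K) = 0.65·0.4777 / (0.65·0.4777 + 0.75·0.5223) ≈ 0.4422
After 'present': P(author K) = 0.35·0.4422 / (0.35·0.4422 + 0.25·0.5578) ≈ 0.5260
After 'absent': P(author K) = 0.65·0.5260 / (0.65·0.5260 + 0.75·0.4740) ≈ 0.4903

0.490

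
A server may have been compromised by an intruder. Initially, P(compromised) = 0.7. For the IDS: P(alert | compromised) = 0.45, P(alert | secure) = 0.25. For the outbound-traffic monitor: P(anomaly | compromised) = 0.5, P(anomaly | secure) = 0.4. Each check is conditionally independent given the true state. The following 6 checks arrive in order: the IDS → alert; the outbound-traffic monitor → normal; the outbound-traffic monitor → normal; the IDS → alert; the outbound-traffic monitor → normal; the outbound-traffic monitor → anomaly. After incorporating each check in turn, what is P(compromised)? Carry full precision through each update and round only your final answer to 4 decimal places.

0.8454

Each posterior becomes the prior for the next update.
After the IDS='alert': P(compromised) = 0.45·0.7000 / (0.45·0.7000 + 0.25·0.3000) ≈ 0.8077
After the outbound-traffic monitor='normal': P(compromised) = 0.5·0.8077 / (0.5·0.8077 + 0.6·0.1923) ≈ 0.7778
After the outbound-traffic monitor='normal': P(compromised) = 0.5·0.7778 / (0.5·0.7778 + 0.6·0.2222) ≈ 0.7447
After the IDS='alert': P(compromised) = 0.45·0.7447 / (0.45·0.7447 + 0.25·0.2553) ≈ 0.8400
After the outbound-traffic monitor='normal': P(compromised) = 0.5·0.8400 / (0.5·0.8400 + 0.6·0.1600) ≈ 0.8140
After the outbound-traffic monitor='anomaly': P(compromised) = 0.5·0.8140 / (0.5·0.8140 + 0.4·0.1860) ≈ 0.8454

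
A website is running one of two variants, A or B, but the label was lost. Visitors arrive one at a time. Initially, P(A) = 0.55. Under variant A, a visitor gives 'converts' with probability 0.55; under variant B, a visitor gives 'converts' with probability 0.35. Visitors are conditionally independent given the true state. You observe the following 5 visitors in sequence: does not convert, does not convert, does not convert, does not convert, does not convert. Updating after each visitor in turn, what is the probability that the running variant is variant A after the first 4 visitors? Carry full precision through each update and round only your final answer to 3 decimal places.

After 'does not convert': P(A) = 0.45·0.5500 / (0.45·0.5500 + 0.65·0.4500) ≈ 0.4583
After 'does not convert': P(A) = 0.45·0.4583 / (0.45·0.4583 + 0.65·0.5417) ≈ 0.3694
After 'does not convert': P(A) = 0.45·0.3694 / (0.45·0.3694 + 0.65·0.6306) ≈ 0.2885
After 'does not convert': P(A) = 0.45·0.2885 / (0.45·0.2885 + 0.65·0.7115) ≈ 0.2192

0.219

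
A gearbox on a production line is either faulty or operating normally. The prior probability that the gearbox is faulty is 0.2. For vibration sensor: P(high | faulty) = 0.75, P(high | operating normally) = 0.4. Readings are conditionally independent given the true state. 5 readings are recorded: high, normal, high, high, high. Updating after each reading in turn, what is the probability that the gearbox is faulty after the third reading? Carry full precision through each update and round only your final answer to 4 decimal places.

After 'high': P(faulty) = 0.75·0.2000 / (0.75·0.2000 + 0.4·0.8000) ≈ 0.3191
After 'normal': P(faulty) = 0.25·0.3191 / (0.25·0.3191 + 0.6·0.6809) ≈ 0.1634
After 'high': P(faulty) = 0.75·0.1634 / (0.75·0.1634 + 0.4·0.8366) ≈ 0.2680

0.2680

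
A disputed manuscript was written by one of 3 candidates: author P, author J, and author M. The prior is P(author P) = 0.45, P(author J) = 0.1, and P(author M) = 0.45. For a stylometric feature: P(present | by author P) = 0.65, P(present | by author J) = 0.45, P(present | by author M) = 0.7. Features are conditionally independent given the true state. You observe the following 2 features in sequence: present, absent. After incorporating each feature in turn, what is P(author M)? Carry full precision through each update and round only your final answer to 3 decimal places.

0.426

After 'present': normaliser = 0.65·0.4500 + 0.45·0.1000 + 0.7·0.4500; P(author P) ≈ 0.4483, P(author J) ≈ 0.0690, P(author M) ≈ 0.4828
After 'absent': normaliser = 0.35·0.4483 + 0.55·0.0690 + 0.3·0.4828; P(author P) ≈ 0.4619, P(author J) ≈ 0.1117, P(author M) ≈ 0.4264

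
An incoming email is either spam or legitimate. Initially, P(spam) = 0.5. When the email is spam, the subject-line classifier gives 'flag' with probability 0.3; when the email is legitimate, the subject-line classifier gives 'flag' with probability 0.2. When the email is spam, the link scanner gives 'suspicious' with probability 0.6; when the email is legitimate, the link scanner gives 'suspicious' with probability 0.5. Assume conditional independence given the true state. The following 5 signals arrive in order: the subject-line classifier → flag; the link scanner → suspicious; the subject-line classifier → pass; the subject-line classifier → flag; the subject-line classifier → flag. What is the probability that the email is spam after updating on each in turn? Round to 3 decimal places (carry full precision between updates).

After the subject-line classifier='flag': P(spam) = 0.3·0.5000 / (0.3·0.5000 + 0.2·0.5000) ≈ 0.6000
After the link scanner='suspicious': P(spam) = 0.6·0.6000 / (0.6·0.6000 + 0.5·0.4000) ≈ 0.6429
After the subject-line classifier='pass': P(spam) = 0.7·0.6429 / (0.7·0.6429 + 0.8·0.3571) ≈ 0.6117
After the subject-line classifier='flag': P(spam) = 0.3·0.6117 / (0.3·0.6117 + 0.2·0.3883) ≈ 0.7026
After the subject-line classifier='flag': P(spam) = 0.3·0.7026 / (0.3·0.7026 + 0.2·0.2974) ≈ 0.7799

0.780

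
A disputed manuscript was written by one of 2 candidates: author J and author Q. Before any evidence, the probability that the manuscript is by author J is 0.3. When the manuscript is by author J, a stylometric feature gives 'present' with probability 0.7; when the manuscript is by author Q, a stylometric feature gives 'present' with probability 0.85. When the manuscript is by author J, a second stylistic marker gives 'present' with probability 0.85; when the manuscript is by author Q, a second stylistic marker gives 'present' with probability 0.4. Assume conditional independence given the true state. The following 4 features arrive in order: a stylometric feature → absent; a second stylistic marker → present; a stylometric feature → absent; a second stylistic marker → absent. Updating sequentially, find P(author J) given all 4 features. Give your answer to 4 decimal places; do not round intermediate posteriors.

0.4766

Each posterior becomes the prior for the next update.
After a stylometric feature='absent': P(author J) = 0.3·0.3000 / (0.3·0.3000 + 0.15·0.7000) ≈ 0.4615
After a second stylistic marker='present': P(author J) = 0.85·0.4615 / (0.85·0.4615 + 0.4·0.5385) ≈ 0.6456
After a stylometric feature='absent': P(author J) = 0.3·0.6456 / (0.3·0.6456 + 0.15·0.3544) ≈ 0.7846
After a second stylistic marker='absent': P(author J) = 0.15·0.7846 / (0.15·0.7846 + 0.6·0.2154) ≈ 0.4766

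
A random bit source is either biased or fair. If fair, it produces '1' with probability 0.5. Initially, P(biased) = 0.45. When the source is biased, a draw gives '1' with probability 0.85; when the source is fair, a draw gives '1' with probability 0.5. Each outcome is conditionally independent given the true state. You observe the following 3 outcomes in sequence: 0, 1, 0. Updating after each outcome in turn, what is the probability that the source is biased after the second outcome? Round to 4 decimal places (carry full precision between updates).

After '0': P(biased) = 0.15·0.4500 / (0.15·0.4500 + 0.5·0.5500) ≈ 0.1971
After '1': P(biased) = 0.85·0.1971 / (0.85·0.1971 + 0.5·0.8029) ≈ 0.2944

0.2944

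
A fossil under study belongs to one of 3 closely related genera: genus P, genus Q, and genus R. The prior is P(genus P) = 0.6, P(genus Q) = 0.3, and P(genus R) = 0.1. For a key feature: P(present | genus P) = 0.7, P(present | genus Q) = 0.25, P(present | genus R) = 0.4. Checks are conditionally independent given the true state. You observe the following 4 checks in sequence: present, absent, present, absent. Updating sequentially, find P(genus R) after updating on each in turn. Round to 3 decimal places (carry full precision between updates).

0.135

After 'present': normaliser = 0.7·0.6000 + 0.25·0.3000 + 0.4·0.1000; P(genus P) ≈ 0.7850, P(genus Q) ≈ 0.1402, P(genus R) ≈ 0.0748
After 'absent': normaliser = 0.3·0.7850 + 0.75·0.1402 + 0.6·0.0748; P(genus P) ≈ 0.6109, P(genus Q) ≈ 0.2727, P(genus R) ≈ 0.1164
After 'present': normaliser = 0.7·0.6109 + 0.25·0.2727 + 0.4·0.1164; P(genus P) ≈ 0.7885, P(genus Q) ≈ 0.1257, P(genus R) ≈ 0.0858
After 'absent': normaliser = 0.3·0.7885 + 0.75·0.1257 + 0.6·0.0858; P(genus P) ≈ 0.6187, P(genus Q) ≈ 0.2466, P(genus R) ≈ 0.1347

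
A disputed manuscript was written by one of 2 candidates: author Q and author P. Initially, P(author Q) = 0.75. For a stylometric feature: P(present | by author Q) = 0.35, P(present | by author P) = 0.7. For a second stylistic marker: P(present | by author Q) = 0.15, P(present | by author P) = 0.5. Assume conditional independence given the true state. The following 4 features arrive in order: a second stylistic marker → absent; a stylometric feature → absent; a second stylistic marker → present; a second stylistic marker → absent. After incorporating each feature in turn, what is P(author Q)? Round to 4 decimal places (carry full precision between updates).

Each posterior becomes the prior for the next update.
After a second stylistic marker='absent': P(author Q) = 0.85·0.7500 / (0.85·0.7500 + 0.5·0.2500) ≈ 0.8361
After a stylometric feature='absent': P(author Q) = 0.65·0.8361 / (0.65·0.8361 + 0.3·0.1639) ≈ 0.9170
After a second stylistic marker='present': P(author Q) = 0.15·0.9170 / (0.15·0.9170 + 0.5·0.0830) ≈ 0.7683
After a second stylistic marker='absent': P(author Q) = 0.85·0.7683 / (0.85·0.7683 + 0.5·0.2317) ≈ 0.8493

0.8493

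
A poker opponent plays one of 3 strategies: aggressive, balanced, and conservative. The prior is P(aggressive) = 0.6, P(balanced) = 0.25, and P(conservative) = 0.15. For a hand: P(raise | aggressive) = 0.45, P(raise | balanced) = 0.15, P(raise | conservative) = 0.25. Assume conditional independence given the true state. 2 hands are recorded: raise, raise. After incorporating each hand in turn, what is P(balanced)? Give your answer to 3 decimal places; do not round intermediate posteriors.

Apply Bayes' rule sequentially, carrying P(balanced) forward.
After 'raise': normaliser = 0.45·0.6000 + 0.15·0.2500 + 0.25·0.1500; P(aggressive) ≈ 0.7826, P(balanced) ≈ 0.1087, P(conservative) ≈ 0.1087
After 'raise': normaliser = 0.45·0.7826 + 0.15·0.1087 + 0.25·0.1087; P(aggressive) ≈ 0.8901, P(balanced) ≈ 0.0412, P(conservative) ≈ 0.0687

0.041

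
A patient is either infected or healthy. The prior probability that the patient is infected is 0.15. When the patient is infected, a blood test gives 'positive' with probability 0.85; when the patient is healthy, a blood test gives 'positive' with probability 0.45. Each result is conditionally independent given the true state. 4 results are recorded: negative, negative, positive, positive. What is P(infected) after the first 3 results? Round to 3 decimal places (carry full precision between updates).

After 'negative': P(infected) = 0.15·0.1500 / (0.15·0.1500 + 0.55·0.8500) ≈ 0.0459
After 'negative': P(infected) = 0.15·0.0459 / (0.15·0.0459 + 0.55·0.9541) ≈ 0.0130
After 'positive': P(infected) = 0.85·0.0130 / (0.85·0.0130 + 0.45·0.9870) ≈ 0.0242

0.024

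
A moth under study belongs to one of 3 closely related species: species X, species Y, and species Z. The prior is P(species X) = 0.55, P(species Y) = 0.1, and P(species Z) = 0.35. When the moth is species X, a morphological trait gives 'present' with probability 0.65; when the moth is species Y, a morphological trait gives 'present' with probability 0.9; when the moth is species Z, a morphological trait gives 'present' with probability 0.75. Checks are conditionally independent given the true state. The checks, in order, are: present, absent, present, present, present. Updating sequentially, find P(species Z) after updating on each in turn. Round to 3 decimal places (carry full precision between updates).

Each posterior becomes the prior for the next update.
After 'present': normaliser = 0.65·0.5500 + 0.9·0.1000 + 0.75·0.3500; P(species X) ≈ 0.5035, P(species Y) ≈ 0.1268, P(species Z) ≈ 0.3697
After 'absent': normaliser = 0.35·0.5035 + 0.1·0.1268 + 0.25·0.3697; P(species X) ≈ 0.6264, P(species Y) ≈ 0.0451, P(species Z) ≈ 0.3285
After 'present': normaliser = 0.65·0.6264 + 0.9·0.0451 + 0.75·0.3285; P(species X) ≈ 0.5866, P(species Y) ≈ 0.0584, P(species Z) ≈ 0.3550
After 'present': normaliser = 0.65·0.5866 + 0.9·0.0584 + 0.75·0.3550; P(species X) ≈ 0.5446, P(species Y) ≈ 0.0751, P(species Z) ≈ 0.3803
After 'present': normaliser = 0.65·0.5446 + 0.9·0.0751 + 0.75·0.3803; P(species X) ≈ 0.5008, P(species Y) ≈ 0.0956, P(species Z) ≈ 0.4035

0.404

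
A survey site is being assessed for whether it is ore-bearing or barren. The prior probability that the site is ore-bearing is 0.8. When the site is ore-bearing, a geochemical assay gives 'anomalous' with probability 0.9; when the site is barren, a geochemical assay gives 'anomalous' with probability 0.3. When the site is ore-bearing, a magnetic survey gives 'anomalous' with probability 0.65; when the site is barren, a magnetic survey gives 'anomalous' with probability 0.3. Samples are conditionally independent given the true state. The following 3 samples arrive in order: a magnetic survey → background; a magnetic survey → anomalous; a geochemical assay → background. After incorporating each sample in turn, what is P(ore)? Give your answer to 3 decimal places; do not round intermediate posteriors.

After a magnetic survey='background': P(ore) = 0.35·0.8000 / (0.35·0.8000 + 0.7·0.2000) ≈ 0.6667
After a magnetic survey='anomalous': P(ore) = 0.65·0.6667 / (0.65·0.6667 + 0.3·0.3333) ≈ 0.8125
After a geochemical assay='background': P(ore) = 0.1·0.8125 / (0.1·0.8125 + 0.7·0.1875) ≈ 0.3824

0.382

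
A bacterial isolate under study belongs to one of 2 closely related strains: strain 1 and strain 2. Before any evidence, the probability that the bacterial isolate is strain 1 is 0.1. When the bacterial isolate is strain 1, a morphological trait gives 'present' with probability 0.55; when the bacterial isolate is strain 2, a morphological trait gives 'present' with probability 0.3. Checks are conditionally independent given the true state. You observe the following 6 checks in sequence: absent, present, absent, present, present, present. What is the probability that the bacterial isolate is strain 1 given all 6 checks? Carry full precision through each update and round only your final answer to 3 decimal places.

0.342

After 'absent': P(strain 1) = 0.45·0.1000 / (0.45·0.1000 + 0.7·0.9000) ≈ 0.0667
After 'present': P(strain 1) = 0.55·0.0667 / (0.55·0.0667 + 0.3·0.9333) ≈ 0.1158
After 'absent': P(strain 1) = 0.45·0.1158 / (0.45·0.1158 + 0.7·0.8842) ≈ 0.0776
After 'present': P(strain 1) = 0.55·0.0776 / (0.55·0.0776 + 0.3·0.9224) ≈ 0.1337
After 'present': P(strain 1) = 0.55·0.1337 / (0.55·0.1337 + 0.3·0.8663) ≈ 0.2205
After 'present': P(strain 1) = 0.55·0.2205 / (0.55·0.2205 + 0.3·0.7795) ≈ 0.3416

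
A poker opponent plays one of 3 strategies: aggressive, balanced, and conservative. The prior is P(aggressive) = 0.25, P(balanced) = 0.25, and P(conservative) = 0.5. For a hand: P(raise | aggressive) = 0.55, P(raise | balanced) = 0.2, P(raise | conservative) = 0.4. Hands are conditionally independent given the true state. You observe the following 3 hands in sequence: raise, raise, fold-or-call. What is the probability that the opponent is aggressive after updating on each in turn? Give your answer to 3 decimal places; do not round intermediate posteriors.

After 'raise': normaliser = 0.55·0.2500 + 0.2·0.2500 + 0.4·0.5000; P(aggressive) ≈ 0.3548, P(balanced) ≈ 0.1290, P(conservative) ≈ 0.5161
After 'raise': normaliser = 0.55·0.3548 + 0.2·0.1290 + 0.4·0.5161; P(aggressive) ≈ 0.4566, P(balanced) ≈ 0.0604, P(conservative) ≈ 0.4830
After 'fold-or-call': normaliser = 0.45·0.4566 + 0.8·0.0604 + 0.6·0.4830; P(aggressive) ≈ 0.3780, P(balanced) ≈ 0.0889, P(conservative) ≈ 0.5331

0.378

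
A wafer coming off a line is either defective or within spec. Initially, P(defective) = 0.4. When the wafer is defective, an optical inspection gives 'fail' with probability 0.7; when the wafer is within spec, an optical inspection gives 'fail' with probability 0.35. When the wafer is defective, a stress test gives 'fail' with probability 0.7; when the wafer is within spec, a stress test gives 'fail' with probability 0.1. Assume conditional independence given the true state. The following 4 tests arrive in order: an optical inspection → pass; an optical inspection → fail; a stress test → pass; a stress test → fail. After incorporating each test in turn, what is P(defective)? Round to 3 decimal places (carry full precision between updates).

After an optical inspection='pass': P(defective) = 0.3·0.4000 / (0.3·0.4000 + 0.65·0.6000) ≈ 0.2353
After an optical inspection='fail': P(defective) = 0.7·0.2353 / (0.7·0.2353 + 0.35·0.7647) ≈ 0.3810
After a stress test='pass': P(defective) = 0.3·0.3810 / (0.3·0.3810 + 0.9·0.6190) ≈ 0.1702
After a stress test='fail': P(defective) = 0.7·0.1702 / (0.7·0.1702 + 0.1·0.8298) ≈ 0.5895

0.589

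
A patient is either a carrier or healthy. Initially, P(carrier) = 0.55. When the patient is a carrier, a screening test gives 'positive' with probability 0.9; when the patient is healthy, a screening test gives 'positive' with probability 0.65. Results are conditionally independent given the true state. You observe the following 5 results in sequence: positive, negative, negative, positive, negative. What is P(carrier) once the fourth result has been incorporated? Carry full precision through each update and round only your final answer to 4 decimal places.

After 'positive': P(carrier) = 0.9·0.5500 / (0.9·0.5500 + 0.65·0.4500) ≈ 0.6286
After 'negative': P(carrier) = 0.1·0.6286 / (0.1·0.6286 + 0.35·0.3714) ≈ 0.3259
After 'negative': P(carrier) = 0.1·0.3259 / (0.1·0.3259 + 0.35·0.6741) ≈ 0.1214
After 'positive': P(carrier) = 0.9·0.1214 / (0.9·0.1214 + 0.65·0.8786) ≈ 0.1606

0.1606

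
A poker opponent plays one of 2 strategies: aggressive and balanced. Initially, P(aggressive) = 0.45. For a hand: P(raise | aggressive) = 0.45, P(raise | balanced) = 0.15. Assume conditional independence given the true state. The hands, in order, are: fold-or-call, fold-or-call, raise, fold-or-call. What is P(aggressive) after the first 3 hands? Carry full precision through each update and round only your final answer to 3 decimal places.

0.507

Each posterior becomes the prior for the next update.
After 'fold-or-call': P(aggressive) = 0.55·0.4500 / (0.55·0.4500 + 0.85·0.5500) ≈ 0.3462
After 'fold-or-call': P(aggressive) = 0.55·0.3462 / (0.55·0.3462 + 0.85·0.6538) ≈ 0.2552
After 'raise': P(aggressive) = 0.45·0.2552 / (0.45·0.2552 + 0.15·0.7448) ≈ 0.5068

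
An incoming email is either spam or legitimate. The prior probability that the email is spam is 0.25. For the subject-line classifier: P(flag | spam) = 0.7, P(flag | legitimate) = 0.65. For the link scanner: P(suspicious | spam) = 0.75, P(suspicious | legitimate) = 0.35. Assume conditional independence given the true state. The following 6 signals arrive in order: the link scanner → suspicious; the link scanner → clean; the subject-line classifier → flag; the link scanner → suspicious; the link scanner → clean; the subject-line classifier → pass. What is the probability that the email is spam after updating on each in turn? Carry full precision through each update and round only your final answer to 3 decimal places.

Apply Bayes' rule sequentially, carrying P(spam) forward.
After the link scanner='suspicious': P(spam) = 0.75·0.2500 / (0.75·0.2500 + 0.35·0.7500) ≈ 0.4167
After the link scanner='clean': P(spam) = 0.25·0.4167 / (0.25·0.4167 + 0.65·0.5833) ≈ 0.2155
After the subject-line classifier='flag': P(spam) = 0.7·0.2155 / (0.7·0.2155 + 0.65·0.7845) ≈ 0.2283
After the link scanner='suspicious': P(spam) = 0.75·0.2283 / (0.75·0.2283 + 0.35·0.7717) ≈ 0.3880
After the link scanner='clean': P(spam) = 0.25·0.3880 / (0.25·0.3880 + 0.65·0.6120) ≈ 0.1960
After the subject-line classifier='pass': P(spam) = 0.3·0.1960 / (0.3·0.1960 + 0.35·0.8040) ≈ 0.1729

0.173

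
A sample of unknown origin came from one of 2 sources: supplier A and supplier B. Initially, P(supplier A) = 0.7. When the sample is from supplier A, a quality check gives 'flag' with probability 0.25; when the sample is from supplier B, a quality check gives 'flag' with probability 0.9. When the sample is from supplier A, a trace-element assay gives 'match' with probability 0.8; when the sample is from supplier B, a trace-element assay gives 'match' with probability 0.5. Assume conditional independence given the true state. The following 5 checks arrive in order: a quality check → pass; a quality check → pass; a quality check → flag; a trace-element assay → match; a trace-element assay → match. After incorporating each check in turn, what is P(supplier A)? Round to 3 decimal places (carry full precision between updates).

0.989

After a quality check='pass': P(supplier A) = 0.75·0.7000 / (0.75·0.7000 + 0.1·0.3000) ≈ 0.9459
After a quality check='pass': P(supplier A) = 0.75·0.9459 / (0.75·0.9459 + 0.1·0.0541) ≈ 0.9924
After a quality check='flag': P(supplier A) = 0.25·0.9924 / (0.25·0.9924 + 0.9·0.0076) ≈ 0.9733
After a trace-element assay='match': P(supplier A) = 0.8·0.9733 / (0.8·0.9733 + 0.5·0.0267) ≈ 0.9831
After a trace-element assay='match': P(supplier A) = 0.8·0.9831 / (0.8·0.9831 + 0.5·0.0169) ≈ 0.9894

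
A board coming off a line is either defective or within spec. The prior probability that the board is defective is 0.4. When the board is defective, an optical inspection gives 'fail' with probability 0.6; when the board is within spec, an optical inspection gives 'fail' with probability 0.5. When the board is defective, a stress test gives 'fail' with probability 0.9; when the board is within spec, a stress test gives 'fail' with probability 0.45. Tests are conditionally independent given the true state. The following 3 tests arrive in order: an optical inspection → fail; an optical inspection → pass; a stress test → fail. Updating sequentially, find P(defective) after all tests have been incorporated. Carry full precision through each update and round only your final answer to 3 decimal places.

After an optical inspection='fail': P(defective) = 0.6·0.4000 / (0.6·0.4000 + 0.5·0.6000) ≈ 0.4444
After an optical inspection='pass': P(defective) = 0.4·0.4444 / (0.4·0.4444 + 0.5·0.5556) ≈ 0.3902
After a stress test='fail': P(defective) = 0.9·0.3902 / (0.9·0.3902 + 0.45·0.6098) ≈ 0.5614

0.561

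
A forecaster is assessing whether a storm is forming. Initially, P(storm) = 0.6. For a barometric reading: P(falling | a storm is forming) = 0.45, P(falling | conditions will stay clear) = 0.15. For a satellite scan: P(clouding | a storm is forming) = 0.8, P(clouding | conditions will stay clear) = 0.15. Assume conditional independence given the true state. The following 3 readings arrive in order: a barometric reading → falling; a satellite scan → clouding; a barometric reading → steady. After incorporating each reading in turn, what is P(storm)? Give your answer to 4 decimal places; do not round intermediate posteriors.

After a barometric reading='falling': P(storm) = 0.45·0.6000 / (0.45·0.6000 + 0.15·0.4000) ≈ 0.8182
After a satellite scan='clouding': P(storm) = 0.8·0.8182 / (0.8·0.8182 + 0.15·0.1818) ≈ 0.9600
After a barometric reading='steady': P(storm) = 0.55·0.9600 / (0.55·0.9600 + 0.85·0.0400) ≈ 0.9395

0.9395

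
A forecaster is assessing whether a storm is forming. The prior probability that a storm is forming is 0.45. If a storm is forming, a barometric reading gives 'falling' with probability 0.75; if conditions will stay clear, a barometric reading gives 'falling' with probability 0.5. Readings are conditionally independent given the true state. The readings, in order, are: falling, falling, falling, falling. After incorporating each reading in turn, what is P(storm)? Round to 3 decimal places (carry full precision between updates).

After 'falling': P(storm) = 0.75·0.4500 / (0.75·0.4500 + 0.5·0.5500) ≈ 0.5510
After 'falling': P(storm) = 0.75·0.5510 / (0.75·0.5510 + 0.5·0.4490) ≈ 0.6480
After 'falling': P(storm) = 0.75·0.6480 / (0.75·0.6480 + 0.5·0.3520) ≈ 0.7341
After 'falling': P(storm) = 0.75·0.7341 / (0.75·0.7341 + 0.5·0.2659) ≈ 0.8055

0.806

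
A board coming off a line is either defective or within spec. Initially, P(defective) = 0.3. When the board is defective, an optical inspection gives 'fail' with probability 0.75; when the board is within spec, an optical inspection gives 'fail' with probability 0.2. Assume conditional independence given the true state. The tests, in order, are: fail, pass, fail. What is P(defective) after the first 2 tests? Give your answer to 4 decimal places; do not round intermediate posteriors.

After 'fail': P(defective) = 0.75·0.3000 / (0.75·0.3000 + 0.2·0.7000) ≈ 0.6164
After 'pass': P(defective) = 0.25·0.6164 / (0.25·0.6164 + 0.8·0.3836) ≈ 0.3343

0.3343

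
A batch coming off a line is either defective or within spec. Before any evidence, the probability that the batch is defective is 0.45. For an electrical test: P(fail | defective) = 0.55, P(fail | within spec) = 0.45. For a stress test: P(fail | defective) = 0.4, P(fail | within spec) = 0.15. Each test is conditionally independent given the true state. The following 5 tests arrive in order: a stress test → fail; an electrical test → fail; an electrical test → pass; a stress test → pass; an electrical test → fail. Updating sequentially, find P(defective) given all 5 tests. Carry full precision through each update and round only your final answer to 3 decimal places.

0.653

After a stress test='fail': P(defective) = 0.4·0.4500 / (0.4·0.4500 + 0.15·0.5500) ≈ 0.6857
After an electrical test='fail': P(defective) = 0.55·0.6857 / (0.55·0.6857 + 0.45·0.3143) ≈ 0.7273
After an electrical test='pass': P(defective) = 0.45·0.7273 / (0.45·0.7273 + 0.55·0.2727) ≈ 0.6857
After a stress test='pass': P(defective) = 0.6·0.6857 / (0.6·0.6857 + 0.85·0.3143) ≈ 0.6063
After an electrical test='fail': P(defective) = 0.55·0.6063 / (0.55·0.6063 + 0.45·0.3937) ≈ 0.6531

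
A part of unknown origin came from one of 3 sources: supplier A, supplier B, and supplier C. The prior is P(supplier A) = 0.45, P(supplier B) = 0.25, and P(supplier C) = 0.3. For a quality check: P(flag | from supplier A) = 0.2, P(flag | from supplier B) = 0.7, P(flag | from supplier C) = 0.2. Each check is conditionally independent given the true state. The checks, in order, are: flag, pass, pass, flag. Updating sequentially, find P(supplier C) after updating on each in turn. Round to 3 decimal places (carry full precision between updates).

0.254

After 'flag': normaliser = 0.2·0.4500 + 0.7·0.2500 + 0.2·0.3000; P(supplier A) ≈ 0.2769, P(supplier B) ≈ 0.5385, P(supplier C) ≈ 0.1846
After 'pass': normaliser = 0.8·0.2769 + 0.3·0.5385 + 0.8·0.1846; P(supplier A) ≈ 0.4174, P(supplier B) ≈ 0.3043, P(supplier C) ≈ 0.2783
After 'pass': normaliser = 0.8·0.4174 + 0.3·0.3043 + 0.8·0.2783; P(supplier A) ≈ 0.5154, P(supplier B) ≈ 0.1409, P(supplier C) ≈ 0.3436
After 'flag': normaliser = 0.2·0.5154 + 0.7·0.1409 + 0.2·0.3436; P(supplier A) ≈ 0.3811, P(supplier B) ≈ 0.3648, P(supplier C) ≈ 0.2541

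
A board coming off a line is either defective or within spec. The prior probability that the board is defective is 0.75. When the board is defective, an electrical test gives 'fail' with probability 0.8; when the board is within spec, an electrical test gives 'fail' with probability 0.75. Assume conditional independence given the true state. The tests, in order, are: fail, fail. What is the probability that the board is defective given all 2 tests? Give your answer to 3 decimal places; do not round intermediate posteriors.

0.773

After 'fail': P(defective) = 0.8·0.7500 / (0.8·0.7500 + 0.75·0.2500) ≈ 0.7619
After 'fail': P(defective) = 0.8·0.7619 / (0.8·0.7619 + 0.75·0.2381) ≈ 0.7734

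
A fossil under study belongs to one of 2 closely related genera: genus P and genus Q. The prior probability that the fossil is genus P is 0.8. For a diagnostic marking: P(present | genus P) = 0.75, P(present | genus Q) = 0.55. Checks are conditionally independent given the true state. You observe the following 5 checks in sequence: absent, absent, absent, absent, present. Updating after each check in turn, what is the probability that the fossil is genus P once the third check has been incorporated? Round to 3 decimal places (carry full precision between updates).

After 'absent': P(genus P) = 0.25·0.8000 / (0.25·0.8000 + 0.45·0.2000) ≈ 0.6897
After 'absent': P(genus P) = 0.25·0.6897 / (0.25·0.6897 + 0.45·0.3103) ≈ 0.5525
After 'absent': P(genus P) = 0.25·0.5525 / (0.25·0.5525 + 0.45·0.4475) ≈ 0.4068

0.407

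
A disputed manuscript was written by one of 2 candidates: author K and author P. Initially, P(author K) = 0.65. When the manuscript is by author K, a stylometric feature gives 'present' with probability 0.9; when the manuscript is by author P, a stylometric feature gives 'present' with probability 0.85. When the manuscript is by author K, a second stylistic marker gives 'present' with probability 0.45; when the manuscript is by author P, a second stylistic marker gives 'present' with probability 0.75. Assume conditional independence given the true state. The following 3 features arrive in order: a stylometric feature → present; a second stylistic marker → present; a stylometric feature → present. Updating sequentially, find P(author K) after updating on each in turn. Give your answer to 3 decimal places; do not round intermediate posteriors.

0.555

Each posterior becomes the prior for the next update.
After a stylometric feature='present': P(author K) = 0.9·0.6500 / (0.9·0.6500 + 0.85·0.3500) ≈ 0.6629
After a second stylistic marker='present': P(author K) = 0.45·0.6629 / (0.45·0.6629 + 0.75·0.3371) ≈ 0.5412
After a stylometric feature='present': P(author K) = 0.9·0.5412 / (0.9·0.5412 + 0.85·0.4588) ≈ 0.5554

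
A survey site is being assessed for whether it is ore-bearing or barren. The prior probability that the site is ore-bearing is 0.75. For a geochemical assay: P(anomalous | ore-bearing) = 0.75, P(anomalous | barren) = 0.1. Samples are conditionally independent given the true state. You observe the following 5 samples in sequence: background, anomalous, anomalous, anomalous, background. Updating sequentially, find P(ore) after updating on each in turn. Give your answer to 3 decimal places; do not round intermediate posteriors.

After 'background': P(ore) = 0.25·0.7500 / (0.25·0.7500 + 0.9·0.2500) ≈ 0.4545
After 'anomalous': P(ore) = 0.75·0.4545 / (0.75·0.4545 + 0.1·0.5455) ≈ 0.8621
After 'anomalous': P(ore) = 0.75·0.8621 / (0.75·0.8621 + 0.1·0.1379) ≈ 0.9791
After 'anomalous': P(ore) = 0.75·0.9791 / (0.75·0.9791 + 0.1·0.0209) ≈ 0.9972
After 'background': P(ore) = 0.25·0.9972 / (0.25·0.9972 + 0.9·0.0028) ≈ 0.9899

0.990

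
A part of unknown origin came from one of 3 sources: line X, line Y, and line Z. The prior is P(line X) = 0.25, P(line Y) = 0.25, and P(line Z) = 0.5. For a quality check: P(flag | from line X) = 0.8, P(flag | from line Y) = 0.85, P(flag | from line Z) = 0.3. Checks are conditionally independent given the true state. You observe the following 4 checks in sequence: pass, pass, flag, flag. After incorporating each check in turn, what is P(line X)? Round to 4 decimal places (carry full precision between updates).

After 'pass': normaliser = 0.2·0.2500 + 0.15·0.2500 + 0.7·0.5000; P(line X) ≈ 0.1143, P(line Y) ≈ 0.0857, P(line Z) ≈ 0.8000
After 'pass': normaliser = 0.2·0.1143 + 0.15·0.0857 + 0.7·0.8000; P(line X) ≈ 0.0384, P(line Y) ≈ 0.0216, P(line Z) ≈ 0.9400
After 'flag': normaliser = 0.8·0.0384 + 0.85·0.0216 + 0.3·0.9400; P(line X) ≈ 0.0927, P(line Y) ≈ 0.0554, P(line Z) ≈ 0.8519
After 'flag': normaliser = 0.8·0.0927 + 0.85·0.0554 + 0.3·0.8519; P(line X) ≈ 0.1968, P(line Y) ≈ 0.1250, P(line Z) ≈ 0.6782

0.1968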